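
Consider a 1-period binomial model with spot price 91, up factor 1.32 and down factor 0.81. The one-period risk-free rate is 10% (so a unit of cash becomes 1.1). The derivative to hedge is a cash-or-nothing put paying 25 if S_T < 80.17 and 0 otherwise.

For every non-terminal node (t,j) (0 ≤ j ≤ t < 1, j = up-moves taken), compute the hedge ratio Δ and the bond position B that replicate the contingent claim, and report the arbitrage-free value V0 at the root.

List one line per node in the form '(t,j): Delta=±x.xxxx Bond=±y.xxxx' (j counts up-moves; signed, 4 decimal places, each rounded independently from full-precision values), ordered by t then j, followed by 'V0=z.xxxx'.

Under the risk-neutral measure, an up-move has probability p* = (R−d)/(u−d) = 0.5686 and values discount at R = 1.1.
Terminal values V(1,·): V(1,0)=25.0000, V(1,1)=0.0000
Node (0,0) S=91.0000: V=(p*·0.0000+(1−p*)·25.0000)/1.1=9.8039; Δ=(0.0000−25.0000)/(120.1200−73.7100)=-0.5387; B=V−Δ·S=58.8235
Self-financing check: at every node Δ·S+B equals the discounted successor values.

(0,0): Delta=-0.5387 Bond=58.8235
V0=9.8039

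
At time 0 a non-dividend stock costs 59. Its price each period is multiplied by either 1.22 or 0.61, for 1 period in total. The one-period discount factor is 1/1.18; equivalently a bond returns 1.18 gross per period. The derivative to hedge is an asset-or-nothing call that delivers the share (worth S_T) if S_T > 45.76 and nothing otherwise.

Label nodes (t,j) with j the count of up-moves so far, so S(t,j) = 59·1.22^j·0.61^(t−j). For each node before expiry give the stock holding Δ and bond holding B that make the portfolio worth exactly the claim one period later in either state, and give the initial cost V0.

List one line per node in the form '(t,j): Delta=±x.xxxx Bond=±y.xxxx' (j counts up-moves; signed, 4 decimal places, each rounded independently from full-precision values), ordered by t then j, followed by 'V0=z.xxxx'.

The replicating-portfolio and risk-neutral prices coincide; use p* = (1.18−0.61)/(1.22−0.61) = 0.9344 for the latter.
At expiry t=1: V(1,0)=0.0000, V(1,1)=71.9800
(0,0): S=59.0000. Δ = (V_up−V_dn)/(S_up−S_dn) = (71.9800−0.0000)/(71.9800−35.9900) = 2.0000. V = [p*·71.9800 + (1−p*)·0.0000]/1.18 = 57.0000. B = V − Δ·S = -61.0000.
The time-0 hedge costs 57.0000, which is the no-arbitrage price.

(0,0): Delta=2.0000 Bond=-61.0000
V0=57.0000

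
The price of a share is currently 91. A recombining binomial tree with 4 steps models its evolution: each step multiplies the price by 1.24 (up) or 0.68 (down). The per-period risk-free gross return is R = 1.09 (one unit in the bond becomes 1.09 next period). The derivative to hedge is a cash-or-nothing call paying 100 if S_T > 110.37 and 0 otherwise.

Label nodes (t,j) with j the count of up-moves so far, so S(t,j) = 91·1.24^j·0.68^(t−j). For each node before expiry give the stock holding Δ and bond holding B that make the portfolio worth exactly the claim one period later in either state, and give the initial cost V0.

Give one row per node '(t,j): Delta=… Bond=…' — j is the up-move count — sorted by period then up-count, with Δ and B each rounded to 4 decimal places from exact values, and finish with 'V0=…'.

(0,0): Delta=0.6527 Bond=-9.2513
(1,0): Delta=1.3020 Bond=-50.2612
(1,1): Delta=0.5224 Bond=4.6151
(2,0): Delta=0.0000 Bond=0.0000
(2,1): Delta=1.5632 Bond=-74.8279
(2,2): Delta=0.3136 Bond=34.2469
(3,0): Delta=0.0000 Bond=0.0000
(3,1): Delta=0.0000 Bond=0.0000
(3,2): Delta=1.8768 Bond=-111.4024
(3,3): Delta=0.0000 Bond=91.7431
V0=50.1435

Under the risk-neutral measure, an up-move has probability p* = (R−d)/(u−d) = 0.7321 and values discount at R = 1.09.
At expiry t=4: V(4,0)=0.0000, V(4,1)=0.0000, V(4,2)=0.0000, V(4,3)=100.0000, V(4,4)=100.0000
Node (3,0) S=28.6133: V=(p*·0.0000+(1−p*)·0.0000)/1.09=0.0000; Δ=(0.0000−0.0000)/(35.4805−19.4571)=0.0000; B=V−Δ·S=0.0000
Node (3,1) S=52.1772: V=(p*·0.0000+(1−p*)·0.0000)/1.09=0.0000; Δ=(0.0000−0.0000)/(64.6997−35.4805)=0.0000; B=V−Δ·S=0.0000
Node (3,2) S=95.1467: V=(p*·100.0000+(1−p*)·0.0000)/1.09=67.1691; Δ=(100.0000−0.0000)/(117.9819−64.6997)=1.8768; B=V−Δ·S=-111.4024
Node (3,3) S=173.5028: V=(p*·100.0000+(1−p*)·100.0000)/1.09=91.7431; Δ=(100.0000−100.0000)/(215.1435−117.9819)=0.0000; B=V−Δ·S=91.7431
Node (2,0) S=42.0784: V=(p*·0.0000+(1−p*)·0.0000)/1.09=0.0000; Δ=(0.0000−0.0000)/(52.1772−28.6133)=0.0000; B=V−Δ·S=0.0000
Node (2,1) S=76.7312: V=(p*·67.1691+(1−p*)·0.0000)/1.09=45.1168; Δ=(67.1691−0.0000)/(95.1467−52.1772)=1.5632; B=V−Δ·S=-74.8279
Node (2,2) S=139.9216: V=(p*·91.7431+(1−p*)·67.1691)/1.09=78.1292; Δ=(91.7431−67.1691)/(173.5028−95.1467)=0.3136; B=V−Δ·S=34.2469
Node (1,0) S=61.8800: V=(p*·45.1168+(1−p*)·0.0000)/1.09=30.3046; Δ=(45.1168−0.0000)/(76.7312−42.0784)=1.3020; B=V−Δ·S=-50.2612
Node (1,1) S=112.8400: V=(p*·78.1292+(1−p*)·45.1168)/1.09=63.5657; Δ=(78.1292−45.1168)/(139.9216−76.7312)=0.5224; B=V−Δ·S=4.6151
Node (0,0) S=91.0000: V=(p*·63.5657+(1−p*)·30.3046)/1.09=50.1435; Δ=(63.5657−30.3046)/(112.8400−61.8800)=0.6527; B=V−Δ·S=-9.2513
Self-financing check: at every node Δ·S+B equals the discounted successor values.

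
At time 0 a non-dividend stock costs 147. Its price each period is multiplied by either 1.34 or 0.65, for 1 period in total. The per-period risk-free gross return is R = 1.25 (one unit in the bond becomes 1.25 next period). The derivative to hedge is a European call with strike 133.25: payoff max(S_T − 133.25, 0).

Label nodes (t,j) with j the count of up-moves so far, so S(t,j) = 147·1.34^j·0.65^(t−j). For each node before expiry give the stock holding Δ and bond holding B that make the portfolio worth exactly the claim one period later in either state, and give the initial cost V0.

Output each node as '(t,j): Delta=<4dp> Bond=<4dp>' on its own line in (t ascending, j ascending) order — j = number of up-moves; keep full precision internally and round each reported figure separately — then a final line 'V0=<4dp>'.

No-arbitrage ⇒ martingale measure with p* = (R−d)/(u−d) = 0.8696.
Terminal payoffs: V(1,0)=0.0000, V(1,1)=63.7300
  t=0,j=0: stock 147.0000 → up 196.9800 (V=63.7300), down 95.5500 (V=0.0000). Price 44.3339; hedge Δ=0.6283, bond B=-48.0284.
The time-0 hedge costs 44.3339, which is the no-arbitrage price.

(0,0): Delta=0.6283 Bond=-48.0284
V0=44.3339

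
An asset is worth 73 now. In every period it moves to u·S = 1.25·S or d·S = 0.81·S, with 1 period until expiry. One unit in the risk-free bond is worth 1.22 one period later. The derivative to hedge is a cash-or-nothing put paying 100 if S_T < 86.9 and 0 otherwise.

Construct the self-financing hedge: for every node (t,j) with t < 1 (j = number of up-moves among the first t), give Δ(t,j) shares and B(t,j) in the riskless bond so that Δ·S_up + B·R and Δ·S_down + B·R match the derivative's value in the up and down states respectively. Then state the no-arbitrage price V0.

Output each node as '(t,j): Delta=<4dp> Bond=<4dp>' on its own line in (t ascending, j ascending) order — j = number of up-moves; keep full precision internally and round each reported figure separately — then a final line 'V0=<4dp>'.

Under the risk-neutral measure, an up-move has probability p* = (R−d)/(u−d) = 0.9318 and values discount at R = 1.22.
At expiry t=1: V(1,0)=100.0000, V(1,1)=0.0000
(0,0): S=73.0000. Δ = (V_up−V_dn)/(S_up−S_dn) = (0.0000−100.0000)/(91.2500−59.1300) = -3.1133. V = [p*·0.0000 + (1−p*)·100.0000]/1.22 = 5.5887. B = V − Δ·S = 232.8614.
The time-0 hedge costs 5.5887, which is the no-arbitrage price.

(0,0): Delta=-3.1133 Bond=232.8614
V0=5.5887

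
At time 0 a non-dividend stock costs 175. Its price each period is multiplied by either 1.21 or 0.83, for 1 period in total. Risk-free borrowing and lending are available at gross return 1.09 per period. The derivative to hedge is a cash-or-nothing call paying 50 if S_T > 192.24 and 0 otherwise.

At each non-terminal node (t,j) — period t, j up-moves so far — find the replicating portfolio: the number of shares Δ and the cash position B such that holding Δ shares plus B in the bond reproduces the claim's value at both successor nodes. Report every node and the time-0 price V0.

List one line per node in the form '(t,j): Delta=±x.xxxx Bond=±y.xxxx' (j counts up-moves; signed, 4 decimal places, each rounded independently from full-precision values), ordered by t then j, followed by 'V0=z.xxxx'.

No-arbitrage ⇒ martingale measure with p* = (R−d)/(u−d) = 0.6842.
At expiry t=1: V(1,0)=0.0000, V(1,1)=50.0000
Node (0,0) S=175.0000: V=(p*·50.0000+(1−p*)·0.0000)/1.09=31.3858; Δ=(50.0000−0.0000)/(211.7500−145.2500)=0.7519; B=V−Δ·S=-100.1931
The time-0 hedge costs 31.3858, which is the no-arbitrage price.

(0,0): Delta=0.7519 Bond=-100.1931
V0=31.3858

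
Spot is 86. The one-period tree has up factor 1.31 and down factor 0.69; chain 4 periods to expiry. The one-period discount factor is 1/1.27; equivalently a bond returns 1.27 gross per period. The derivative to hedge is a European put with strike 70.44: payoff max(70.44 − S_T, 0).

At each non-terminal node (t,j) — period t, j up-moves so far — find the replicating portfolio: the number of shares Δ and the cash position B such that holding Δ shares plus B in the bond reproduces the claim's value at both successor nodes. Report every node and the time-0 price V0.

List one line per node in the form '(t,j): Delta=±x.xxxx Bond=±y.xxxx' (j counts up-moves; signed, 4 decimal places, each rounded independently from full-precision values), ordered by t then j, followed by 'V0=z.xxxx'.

Risk-neutral probability p* = (R−d)/(u−d) = (1.27−0.69)/(1.31−0.69) = 0.9355.
Terminal values V(4,·): V(4,0)=50.9463, V(4,1)=33.4302, V(4,2)=0.1750, V(4,3)=0.0000, V(4,4)=0.0000
Node (3,0) S=28.2518: V=(p*·33.4302+(1−p*)·50.9463)/1.27=27.2128; Δ=(33.4302−50.9463)/(37.0098−19.4937)=-1.0000; B=V−Δ·S=55.4646
Node (3,1) S=53.6374: V=(p*·0.1750+(1−p*)·33.4302)/1.27=1.8271; Δ=(0.1750−33.4302)/(70.2650−37.0098)=-1.0000; B=V−Δ·S=55.4646
Node (3,2) S=101.8334: V=(p*·0.0000+(1−p*)·0.1750)/1.27=0.0089; Δ=(0.0000−0.1750)/(133.4017−70.2650)=-0.0028; B=V−Δ·S=0.2911
Node (3,3) S=193.3358: V=(p*·0.0000+(1−p*)·0.0000)/1.27=0.0000; Δ=(0.0000−0.0000)/(253.2699−133.4017)=0.0000; B=V−Δ·S=0.0000
Node (2,0) S=40.9446: V=(p*·1.8271+(1−p*)·27.2128)/1.27=2.7283; Δ=(1.8271−27.2128)/(53.6374−28.2518)=-1.0000; B=V−Δ·S=43.6729
Node (2,1) S=77.7354: V=(p*·0.0089+(1−p*)·1.8271)/1.27=0.0994; Δ=(0.0089−1.8271)/(101.8334−53.6374)=-0.0377; B=V−Δ·S=3.0320
Node (2,2) S=147.5846: V=(p*·0.0000+(1−p*)·0.0089)/1.27=0.0005; Δ=(0.0000−0.0089)/(193.3358−101.8334)=-0.0001; B=V−Δ·S=0.0148
Node (1,0) S=59.3400: V=(p*·0.0994+(1−p*)·2.7283)/1.27=0.2118; Δ=(0.0994−2.7283)/(77.7354−40.9446)=-0.0715; B=V−Δ·S=4.4520
Node (1,1) S=112.6600: V=(p*·0.0005+(1−p*)·0.0994)/1.27=0.0054; Δ=(0.0005−0.0994)/(147.5846−77.7354)=-0.0014; B=V−Δ·S=0.1649
Node (0,0) S=86.0000: V=(p*·0.0054+(1−p*)·0.2118)/1.27=0.0147; Δ=(0.0054−0.2118)/(112.6600−59.3400)=-0.0039; B=V−Δ·S=0.3476
Each (Δ,B) replicates both successor values, so the strategy is self-financing and V0 is arbitrage-free.

(0,0): Delta=-0.0039 Bond=0.3476
(1,0): Delta=-0.0715 Bond=4.4520
(1,1): Delta=-0.0014 Bond=0.1649
(2,0): Delta=-1.0000 Bond=43.6729
(2,1): Delta=-0.0377 Bond=3.0320
(2,2): Delta=-0.0001 Bond=0.0148
(3,0): Delta=-1.0000 Bond=55.4646
(3,1): Delta=-1.0000 Bond=55.4646
(3,2): Delta=-0.0028 Bond=0.2911
(3,3): Delta=0.0000 Bond=0.0000
V0=0.0147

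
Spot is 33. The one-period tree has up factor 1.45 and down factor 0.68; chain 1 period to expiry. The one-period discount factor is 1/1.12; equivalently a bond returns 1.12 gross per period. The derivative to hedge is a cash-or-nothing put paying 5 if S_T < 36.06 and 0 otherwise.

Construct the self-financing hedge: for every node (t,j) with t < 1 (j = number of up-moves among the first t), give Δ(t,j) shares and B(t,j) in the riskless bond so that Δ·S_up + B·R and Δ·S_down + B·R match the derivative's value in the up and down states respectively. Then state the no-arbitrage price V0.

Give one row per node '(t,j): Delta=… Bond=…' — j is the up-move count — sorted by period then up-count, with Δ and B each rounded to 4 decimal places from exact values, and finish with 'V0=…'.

(0,0): Delta=-0.1968 Bond=8.4068
V0=1.9133

Under the risk-neutral measure, an up-move has probability p* = (R−d)/(u−d) = 0.5714 and values discount at R = 1.12.
Payoff layer (t=1): V(1,0)=5.0000, V(1,1)=0.0000
  t=0,j=0: stock 33.0000 → up 47.8500 (V=0.0000), down 22.4400 (V=5.0000). Price 1.9133; hedge Δ=-0.1968, bond B=8.4068.
Root portfolio cost Δ·33+B reproduces V0=1.9133.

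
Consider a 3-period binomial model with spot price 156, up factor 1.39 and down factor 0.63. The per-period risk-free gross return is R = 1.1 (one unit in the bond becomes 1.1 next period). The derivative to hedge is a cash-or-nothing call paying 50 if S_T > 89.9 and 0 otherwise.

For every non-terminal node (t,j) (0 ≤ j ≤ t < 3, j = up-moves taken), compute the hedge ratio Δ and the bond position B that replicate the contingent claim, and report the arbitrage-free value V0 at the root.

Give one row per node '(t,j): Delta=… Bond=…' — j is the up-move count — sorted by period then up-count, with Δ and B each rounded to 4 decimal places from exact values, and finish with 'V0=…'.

Since d<R<u, set p* = (R−d)/(u−d) = 0.6184; price each node as the discounted p*-expectation of its children.
Terminal values V(3,·): V(3,0)=0.0000, V(3,1)=0.0000, V(3,2)=50.0000, V(3,3)=50.0000
(2,0): S=61.9164. Δ = (V_up−V_dn)/(S_up−S_dn) = (0.0000−0.0000)/(86.0638−39.0073) = 0.0000. V = [p*·0.0000 + (1−p*)·0.0000]/1.1 = 0.0000. B = V − Δ·S = 0.0000.
(2,1): S=136.6092. Δ = (V_up−V_dn)/(S_up−S_dn) = (50.0000−0.0000)/(189.8868−86.0638) = 0.4816. V = [p*·50.0000 + (1−p*)·0.0000]/1.1 = 28.1100. B = V − Δ·S = -37.6794.
(2,2): S=301.4076. Δ = (V_up−V_dn)/(S_up−S_dn) = (50.0000−50.0000)/(418.9566−189.8868) = 0.0000. V = [p*·50.0000 + (1−p*)·50.0000]/1.1 = 45.4545. B = V − Δ·S = 45.4545.
(1,0): S=98.2800. Δ = (V_up−V_dn)/(S_up−S_dn) = (28.1100−0.0000)/(136.6092−61.9164) = 0.3763. V = [p*·28.1100 + (1−p*)·0.0000]/1.1 = 15.8035. B = V − Δ·S = -21.1834.
(1,1): S=216.8400. Δ = (V_up−V_dn)/(S_up−S_dn) = (45.4545−28.1100)/(301.4076−136.6092) = 0.1052. V = [p*·45.4545 + (1−p*)·28.1100]/1.1 = 35.3057. B = V − Δ·S = 12.4840.
(0,0): S=156.0000. Δ = (V_up−V_dn)/(S_up−S_dn) = (35.3057−15.8035)/(216.8400−98.2800) = 0.1645. V = [p*·35.3057 + (1−p*)·15.8035]/1.1 = 25.3310. B = V − Δ·S = -0.3298.
The time-0 hedge costs 25.3310, which is the no-arbitrage price.

(0,0): Delta=0.1645 Bond=-0.3298
(1,0): Delta=0.3763 Bond=-21.1834
(1,1): Delta=0.1052 Bond=12.4840
(2,0): Delta=0.0000 Bond=0.0000
(2,1): Delta=0.4816 Bond=-37.6794
(2,2): Delta=0.0000 Bond=45.4545
V0=25.3310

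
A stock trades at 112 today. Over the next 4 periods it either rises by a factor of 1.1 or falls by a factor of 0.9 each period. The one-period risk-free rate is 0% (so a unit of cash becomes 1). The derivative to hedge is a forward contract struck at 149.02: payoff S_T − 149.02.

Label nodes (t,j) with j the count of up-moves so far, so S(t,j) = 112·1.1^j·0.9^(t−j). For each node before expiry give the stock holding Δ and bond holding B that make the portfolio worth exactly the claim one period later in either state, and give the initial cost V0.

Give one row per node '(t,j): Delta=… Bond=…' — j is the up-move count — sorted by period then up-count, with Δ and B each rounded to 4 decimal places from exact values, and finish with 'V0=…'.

Risk-neutral probability p* = (R−d)/(u−d) = (1−0.9)/(1.1−0.9) = 0.5000.
Terminal payoffs: V(4,0)=-75.5368, V(4,1)=-59.2072, V(4,2)=-39.2488, V(4,3)=-14.8552, V(4,4)=14.9592
  t=3,j=0: stock 81.6480 → up 89.8128 (V=-59.2072), down 73.4832 (V=-75.5368). Price -67.3720; hedge Δ=1.0000, bond B=-149.0200.
  t=3,j=1: stock 99.7920 → up 109.7712 (V=-39.2488), down 89.8128 (V=-59.2072). Price -49.2280; hedge Δ=1.0000, bond B=-149.0200.
  t=3,j=2: stock 121.9680 → up 134.1648 (V=-14.8552), down 109.7712 (V=-39.2488). Price -27.0520; hedge Δ=1.0000, bond B=-149.0200.
  t=3,j=3: stock 149.0720 → up 163.9792 (V=14.9592), down 134.1648 (V=-14.8552). Price 0.0520; hedge Δ=1.0000, bond B=-149.0200.
  t=2,j=0: stock 90.7200 → up 99.7920 (V=-49.2280), down 81.6480 (V=-67.3720). Price -58.3000; hedge Δ=1.0000, bond B=-149.0200.
  t=2,j=1: stock 110.8800 → up 121.9680 (V=-27.0520), down 99.7920 (V=-49.2280). Price -38.1400; hedge Δ=1.0000, bond B=-149.0200.
  t=2,j=2: stock 135.5200 → up 149.0720 (V=0.0520), down 121.9680 (V=-27.0520). Price -13.5000; hedge Δ=1.0000, bond B=-149.0200.
  t=1,j=0: stock 100.8000 → up 110.8800 (V=-38.1400), down 90.7200 (V=-58.3000). Price -48.2200; hedge Δ=1.0000, bond B=-149.0200.
  t=1,j=1: stock 123.2000 → up 135.5200 (V=-13.5000), down 110.8800 (V=-38.1400). Price -25.8200; hedge Δ=1.0000, bond B=-149.0200.
  t=0,j=0: stock 112.0000 → up 123.2000 (V=-25.8200), down 100.8000 (V=-48.2200). Price -37.0200; hedge Δ=1.0000, bond B=-149.0200.
The time-0 hedge costs -37.0200, which is the no-arbitrage price.

(0,0): Delta=1.0000 Bond=-149.0200
(1,0): Delta=1.0000 Bond=-149.0200
(1,1): Delta=1.0000 Bond=-149.0200
(2,0): Delta=1.0000 Bond=-149.0200
(2,1): Delta=1.0000 Bond=-149.0200
(2,2): Delta=1.0000 Bond=-149.0200
(3,0): Delta=1.0000 Bond=-149.0200
(3,1): Delta=1.0000 Bond=-149.0200
(3,2): Delta=1.0000 Bond=-149.0200
(3,3): Delta=1.0000 Bond=-149.0200
V0=-37.0200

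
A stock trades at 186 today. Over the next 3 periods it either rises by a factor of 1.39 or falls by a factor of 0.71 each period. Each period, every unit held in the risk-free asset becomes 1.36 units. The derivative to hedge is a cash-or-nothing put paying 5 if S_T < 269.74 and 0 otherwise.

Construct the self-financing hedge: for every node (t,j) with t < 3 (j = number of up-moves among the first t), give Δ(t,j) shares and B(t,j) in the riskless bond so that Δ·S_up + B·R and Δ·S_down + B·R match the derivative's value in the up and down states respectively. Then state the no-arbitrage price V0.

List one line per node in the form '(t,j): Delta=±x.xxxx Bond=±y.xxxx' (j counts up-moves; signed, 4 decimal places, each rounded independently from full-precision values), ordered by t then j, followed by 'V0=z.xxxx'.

(0,0): Delta=-0.0195 Bond=3.8840
(1,0): Delta=0.0000 Bond=2.7033
(1,1): Delta=-0.0200 Bond=5.4013
(2,0): Delta=0.0000 Bond=3.6765
(2,1): Delta=0.0000 Bond=3.6765
(2,2): Delta=-0.0205 Bond=7.5151
V0=0.2516

Under the risk-neutral measure, an up-move has probability p* = (R−d)/(u−d) = 0.9559 and values discount at R = 1.36.
Terminal payoffs: V(3,0)=5.0000, V(3,1)=5.0000, V(3,2)=5.0000, V(3,3)=0.0000
Node (2,0) S=93.7626: V=(p*·5.0000+(1−p*)·5.0000)/1.36=3.6765; Δ=(5.0000−5.0000)/(130.3300−66.5714)=0.0000; B=V−Δ·S=3.6765
Node (2,1) S=183.5634: V=(p*·5.0000+(1−p*)·5.0000)/1.36=3.6765; Δ=(5.0000−5.0000)/(255.1531−130.3300)=0.0000; B=V−Δ·S=3.6765
Node (2,2) S=359.3706: V=(p*·0.0000+(1−p*)·5.0000)/1.36=0.1622; Δ=(0.0000−5.0000)/(499.5251−255.1531)=-0.0205; B=V−Δ·S=7.5151
Node (1,0) S=132.0600: V=(p*·3.6765+(1−p*)·3.6765)/1.36=2.7033; Δ=(3.6765−3.6765)/(183.5634−93.7626)=0.0000; B=V−Δ·S=2.7033
Node (1,1) S=258.5400: V=(p*·0.1622+(1−p*)·3.6765)/1.36=0.2333; Δ=(0.1622−3.6765)/(359.3706−183.5634)=-0.0200; B=V−Δ·S=5.4013
Node (0,0) S=186.0000: V=(p*·0.2333+(1−p*)·2.7033)/1.36=0.2516; Δ=(0.2333−2.7033)/(258.5400−132.0600)=-0.0195; B=V−Δ·S=3.8840
Check: Δ(0,0)·S0 + B(0,0) = 0.2516 = V0.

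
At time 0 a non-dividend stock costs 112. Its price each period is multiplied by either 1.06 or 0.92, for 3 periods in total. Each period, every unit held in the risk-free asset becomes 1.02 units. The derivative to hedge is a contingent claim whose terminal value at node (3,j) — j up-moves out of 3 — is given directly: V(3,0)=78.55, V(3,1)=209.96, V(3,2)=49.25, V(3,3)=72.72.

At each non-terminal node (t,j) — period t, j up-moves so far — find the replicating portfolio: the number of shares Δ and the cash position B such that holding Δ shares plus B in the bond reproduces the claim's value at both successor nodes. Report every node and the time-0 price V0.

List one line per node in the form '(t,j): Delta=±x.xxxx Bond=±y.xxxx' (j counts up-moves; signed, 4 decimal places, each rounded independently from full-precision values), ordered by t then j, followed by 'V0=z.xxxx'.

(0,0): Delta=-2.6294 Bond=376.0932
(1,0): Delta=-5.2499 Bond=653.6316
(1,1): Delta=-1.7196 Bond=275.6085
(2,0): Delta=9.9016 Bond=-769.6092
(2,1): Delta=-10.5100 Bond=1241.2297
(2,2): Delta=1.3322 Bond=-102.9230
V0=81.6043

Since d<R<u, set p* = (R−d)/(u−d) = 0.7143; price each node as the discounted p*-expectation of its children.
Terminal values V(3,·): V(3,0)=78.5500, V(3,1)=209.9600, V(3,2)=49.2500, V(3,3)=72.7200
Node (2,0) S=94.7968: V=(p*·209.9600+(1−p*)·78.5500)/1.02=169.0336; Δ=(209.9600−78.5500)/(100.4846−87.2131)=9.9016; B=V−Δ·S=-769.6092
Node (2,1) S=109.2224: V=(p*·49.2500+(1−p*)·209.9600)/1.02=93.3011; Δ=(49.2500−209.9600)/(115.7757−100.4846)=-10.5100; B=V−Δ·S=1241.2297
Node (2,2) S=125.8432: V=(p*·72.7200+(1−p*)·49.2500)/1.02=64.7199; Δ=(72.7200−49.2500)/(133.3938−115.7757)=1.3322; B=V−Δ·S=-102.9230
Node (1,0) S=103.0400: V=(p*·93.3011+(1−p*)·169.0336)/1.02=112.6853; Δ=(93.3011−169.0336)/(109.2224−94.7968)=-5.2499; B=V−Δ·S=653.6316
Node (1,1) S=118.7200: V=(p*·64.7199+(1−p*)·93.3011)/1.02=71.4568; Δ=(64.7199−93.3011)/(125.8432−109.2224)=-1.7196; B=V−Δ·S=275.6085
Node (0,0) S=112.0000: V=(p*·71.4568+(1−p*)·112.6853)/1.02=81.6043; Δ=(71.4568−112.6853)/(118.7200−103.0400)=-2.6294; B=V−Δ·S=376.0932
The time-0 hedge costs 81.6043, which is the no-arbitrage price.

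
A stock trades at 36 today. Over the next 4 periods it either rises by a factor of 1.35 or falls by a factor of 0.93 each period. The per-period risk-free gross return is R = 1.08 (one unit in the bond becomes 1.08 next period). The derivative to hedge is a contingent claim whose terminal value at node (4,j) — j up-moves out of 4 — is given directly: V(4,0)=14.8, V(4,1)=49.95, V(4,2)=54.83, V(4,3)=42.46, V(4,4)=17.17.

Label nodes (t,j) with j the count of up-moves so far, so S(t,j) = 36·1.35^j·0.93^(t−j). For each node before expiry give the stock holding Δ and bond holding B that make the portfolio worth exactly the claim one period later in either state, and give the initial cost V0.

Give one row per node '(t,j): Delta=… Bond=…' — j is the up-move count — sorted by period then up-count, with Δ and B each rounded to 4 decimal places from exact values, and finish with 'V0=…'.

The replicating-portfolio and risk-neutral prices coincide; use p* = (1.08−0.93)/(1.35−0.93) = 0.3571 for the latter.
At expiry t=4: V(4,0)=14.8000, V(4,1)=49.9500, V(4,2)=54.8300, V(4,3)=42.4600, V(4,4)=17.1700
(3,0): S=28.9569. Δ = (V_up−V_dn)/(S_up−S_dn) = (49.9500−14.8000)/(39.0918−26.9299) = 2.8902. V = [p*·49.9500 + (1−p*)·14.8000]/1.08 = 25.3274. B = V − Δ·S = -58.3631.
(3,1): S=42.0341. Δ = (V_up−V_dn)/(S_up−S_dn) = (54.8300−49.9500)/(56.7461−39.0918) = 0.2764. V = [p*·54.8300 + (1−p*)·49.9500]/1.08 = 47.8638. B = V − Δ·S = 36.2447.
(3,2): S=61.0173. Δ = (V_up−V_dn)/(S_up−S_dn) = (42.4600−54.8300)/(82.3734−56.7461) = -0.4827. V = [p*·42.4600 + (1−p*)·54.8300]/1.08 = 46.6779. B = V − Δ·S = 76.1303.
(3,3): S=88.5735. Δ = (V_up−V_dn)/(S_up−S_dn) = (17.1700−42.4600)/(119.5742−82.3734) = -0.6798. V = [p*·17.1700 + (1−p*)·42.4600]/1.08 = 30.9517. B = V − Δ·S = 91.1660.
(2,0): S=31.1364. Δ = (V_up−V_dn)/(S_up−S_dn) = (47.8638−25.3274)/(42.0341−28.9569) = 1.7233. V = [p*·47.8638 + (1−p*)·25.3274]/1.08 = 30.9038. B = V − Δ·S = -22.7543.
(2,1): S=45.1980. Δ = (V_up−V_dn)/(S_up−S_dn) = (46.6779−47.8638)/(61.0173−42.0341) = -0.0625. V = [p*·46.6779 + (1−p*)·47.8638]/1.08 = 43.9261. B = V − Δ·S = 46.7496.
(2,2): S=65.6100. Δ = (V_up−V_dn)/(S_up−S_dn) = (30.9517−46.6779)/(88.5735−61.0173) = -0.5707. V = [p*·30.9517 + (1−p*)·46.6779]/1.08 = 38.0198. B = V − Δ·S = 75.4631.
(1,0): S=33.4800. Δ = (V_up−V_dn)/(S_up−S_dn) = (43.9261−30.9038)/(45.1980−31.1364) = 0.9261. V = [p*·43.9261 + (1−p*)·30.9038]/1.08 = 32.9210. B = V − Δ·S = 1.9153.
(1,1): S=48.6000. Δ = (V_up−V_dn)/(S_up−S_dn) = (38.0198−43.9261)/(65.6100−45.1980) = -0.2894. V = [p*·38.0198 + (1−p*)·43.9261]/1.08 = 38.7192. B = V − Δ·S = 52.7819.
(0,0): S=36.0000. Δ = (V_up−V_dn)/(S_up−S_dn) = (38.7192−32.9210)/(48.6000−33.4800) = 0.3835. V = [p*·38.7192 + (1−p*)·32.9210]/1.08 = 32.3998. B = V − Δ·S = 18.5944.
The time-0 hedge costs 32.3998, which is the no-arbitrage price.

(0,0): Delta=0.3835 Bond=18.5944
(1,0): Delta=0.9261 Bond=1.9153
(1,1): Delta=-0.2894 Bond=52.7819
(2,0): Delta=1.7233 Bond=-22.7543
(2,1): Delta=-0.0625 Bond=46.7496
(2,2): Delta=-0.5707 Bond=75.4631
(3,0): Delta=2.8902 Bond=-58.3631
(3,1): Delta=0.2764 Bond=36.2447
(3,2): Delta=-0.4827 Bond=76.1303
(3,3): Delta=-0.6798 Bond=91.1660
V0=32.3998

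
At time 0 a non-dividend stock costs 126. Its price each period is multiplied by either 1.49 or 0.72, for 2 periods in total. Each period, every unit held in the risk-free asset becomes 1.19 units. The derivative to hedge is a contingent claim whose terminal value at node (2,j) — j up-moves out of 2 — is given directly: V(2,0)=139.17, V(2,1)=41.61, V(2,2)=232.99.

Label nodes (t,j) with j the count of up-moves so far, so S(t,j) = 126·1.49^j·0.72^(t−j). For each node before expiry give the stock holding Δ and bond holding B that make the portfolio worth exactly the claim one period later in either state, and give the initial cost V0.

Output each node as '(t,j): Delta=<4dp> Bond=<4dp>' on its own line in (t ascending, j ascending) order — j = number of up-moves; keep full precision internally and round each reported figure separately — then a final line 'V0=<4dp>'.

(0,0): Delta=0.6826 Bond=4.1887
(1,0): Delta=-1.3966 Bond=193.6092
(1,1): Delta=1.3239 Bond=-115.4141
V0=90.1933

Under the risk-neutral measure, an up-move has probability p* = (R−d)/(u−d) = 0.6104 and values discount at R = 1.19.
Terminal values V(2,·): V(2,0)=139.1700, V(2,1)=41.6100, V(2,2)=232.9900
  t=1,j=0: stock 90.7200 → up 135.1728 (V=41.6100), down 65.3184 (V=139.1700). Price 66.9079; hedge Δ=-1.3966, bond B=193.6092.
  t=1,j=1: stock 187.7400 → up 279.7326 (V=232.9900), down 135.1728 (V=41.6100). Price 133.1314; hedge Δ=1.3239, bond B=-115.4141.
  t=0,j=0: stock 126.0000 → up 187.7400 (V=133.1314), down 90.7200 (V=66.9079). Price 90.1933; hedge Δ=0.6826, bond B=4.1887.
Check: Δ(0,0)·S0 + B(0,0) = 90.1933 = V0.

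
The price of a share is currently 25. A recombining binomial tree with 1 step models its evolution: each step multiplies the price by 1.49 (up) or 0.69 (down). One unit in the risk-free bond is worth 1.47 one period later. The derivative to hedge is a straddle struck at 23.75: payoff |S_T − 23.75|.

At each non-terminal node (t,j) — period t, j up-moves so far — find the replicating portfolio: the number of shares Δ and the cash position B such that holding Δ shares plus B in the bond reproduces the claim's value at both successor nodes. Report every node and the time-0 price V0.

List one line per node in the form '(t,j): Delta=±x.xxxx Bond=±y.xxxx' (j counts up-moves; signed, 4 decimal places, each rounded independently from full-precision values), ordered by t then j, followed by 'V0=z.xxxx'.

(0,0): Delta=0.3500 Bond=0.3146
V0=9.0646

Under the risk-neutral measure, an up-move has probability p* = (R−d)/(u−d) = 0.9750 and values discount at R = 1.47.
Terminal payoffs: V(1,0)=6.5000, V(1,1)=13.5000
(0,0): S=25.0000. Δ = (V_up−V_dn)/(S_up−S_dn) = (13.5000−6.5000)/(37.2500−17.2500) = 0.3500. V = [p*·13.5000 + (1−p*)·6.5000]/1.47 = 9.0646. B = V − Δ·S = 0.3146.
The time-0 hedge costs 9.0646, which is the no-arbitrage price.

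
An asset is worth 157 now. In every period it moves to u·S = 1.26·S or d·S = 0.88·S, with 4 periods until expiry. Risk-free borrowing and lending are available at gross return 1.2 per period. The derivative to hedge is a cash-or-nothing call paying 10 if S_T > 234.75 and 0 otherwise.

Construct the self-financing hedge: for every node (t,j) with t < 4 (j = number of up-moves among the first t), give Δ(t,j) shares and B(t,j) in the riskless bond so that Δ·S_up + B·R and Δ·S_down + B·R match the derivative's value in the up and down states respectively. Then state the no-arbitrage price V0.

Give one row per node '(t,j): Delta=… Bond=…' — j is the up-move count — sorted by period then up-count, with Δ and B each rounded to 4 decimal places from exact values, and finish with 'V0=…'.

No-arbitrage ⇒ martingale measure with p* = (R−d)/(u−d) = 0.8421.
At expiry t=4: V(4,0)=0.0000, V(4,1)=0.0000, V(4,2)=0.0000, V(4,3)=10.0000, V(4,4)=10.0000
(3,0): S=106.9911. Δ = (V_up−V_dn)/(S_up−S_dn) = (0.0000−0.0000)/(134.8088−94.1522) = 0.0000. V = [p*·0.0000 + (1−p*)·0.0000]/1.2 = 0.0000. B = V − Δ·S = 0.0000.
(3,1): S=153.1918. Δ = (V_up−V_dn)/(S_up−S_dn) = (0.0000−0.0000)/(193.0217−134.8088) = 0.0000. V = [p*·0.0000 + (1−p*)·0.0000]/1.2 = 0.0000. B = V − Δ·S = 0.0000.
(3,2): S=219.3428. Δ = (V_up−V_dn)/(S_up−S_dn) = (10.0000−0.0000)/(276.3719−193.0217) = 0.1200. V = [p*·10.0000 + (1−p*)·0.0000]/1.2 = 7.0175. B = V − Δ·S = -19.2982.
(3,3): S=314.0590. Δ = (V_up−V_dn)/(S_up−S_dn) = (10.0000−10.0000)/(395.7144−276.3719) = 0.0000. V = [p*·10.0000 + (1−p*)·10.0000]/1.2 = 8.3333. B = V − Δ·S = 8.3333.
(2,0): S=121.5808. Δ = (V_up−V_dn)/(S_up−S_dn) = (0.0000−0.0000)/(153.1918−106.9911) = 0.0000. V = [p*·0.0000 + (1−p*)·0.0000]/1.2 = 0.0000. B = V − Δ·S = 0.0000.
(2,1): S=174.0816. Δ = (V_up−V_dn)/(S_up−S_dn) = (7.0175−0.0000)/(219.3428−153.1918) = 0.1061. V = [p*·7.0175 + (1−p*)·0.0000]/1.2 = 4.9246. B = V − Δ·S = -13.5426.
(2,2): S=249.2532. Δ = (V_up−V_dn)/(S_up−S_dn) = (8.3333−7.0175)/(314.0590−219.3428) = 0.0139. V = [p*·8.3333 + (1−p*)·7.0175]/1.2 = 6.7713. B = V − Δ·S = 3.3087.
(1,0): S=138.1600. Δ = (V_up−V_dn)/(S_up−S_dn) = (4.9246−0.0000)/(174.0816−121.5808) = 0.0938. V = [p*·4.9246 + (1−p*)·0.0000]/1.2 = 3.4559. B = V − Δ·S = -9.5036.
(1,1): S=197.8200. Δ = (V_up−V_dn)/(S_up−S_dn) = (6.7713−4.9246)/(249.2532−174.0816) = 0.0246. V = [p*·6.7713 + (1−p*)·4.9246]/1.2 = 5.3998. B = V − Δ·S = 0.5400.
(0,0): S=157.0000. Δ = (V_up−V_dn)/(S_up−S_dn) = (5.3998−3.4559)/(197.8200−138.1600) = 0.0326. V = [p*·5.3998 + (1−p*)·3.4559]/1.2 = 4.2440. B = V − Δ·S = -0.8715.
The time-0 hedge costs 4.2440, which is the no-arbitrage price.

(0,0): Delta=0.0326 Bond=-0.8715
(1,0): Delta=0.0938 Bond=-9.5036
(1,1): Delta=0.0246 Bond=0.5400
(2,0): Delta=0.0000 Bond=0.0000
(2,1): Delta=0.1061 Bond=-13.5426
(2,2): Delta=0.0139 Bond=3.3087
(3,0): Delta=0.0000 Bond=0.0000
(3,1): Delta=0.0000 Bond=0.0000
(3,2): Delta=0.1200 Bond=-19.2982
(3,3): Delta=0.0000 Bond=8.3333
V0=4.2440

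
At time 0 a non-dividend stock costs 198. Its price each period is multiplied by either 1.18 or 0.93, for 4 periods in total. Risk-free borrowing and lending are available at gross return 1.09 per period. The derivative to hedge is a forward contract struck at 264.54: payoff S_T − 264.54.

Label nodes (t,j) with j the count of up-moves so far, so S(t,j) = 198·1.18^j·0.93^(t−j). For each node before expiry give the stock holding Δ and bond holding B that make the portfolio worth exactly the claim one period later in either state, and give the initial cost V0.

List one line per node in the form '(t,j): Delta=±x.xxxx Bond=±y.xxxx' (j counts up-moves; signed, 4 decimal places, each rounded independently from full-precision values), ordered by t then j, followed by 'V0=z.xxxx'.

(0,0): Delta=1.0000 Bond=-187.4068
(1,0): Delta=1.0000 Bond=-204.2734
(1,1): Delta=1.0000 Bond=-204.2734
(2,0): Delta=1.0000 Bond=-222.6580
(2,1): Delta=1.0000 Bond=-222.6580
(2,2): Delta=1.0000 Bond=-222.6580
(3,0): Delta=1.0000 Bond=-242.6972
(3,1): Delta=1.0000 Bond=-242.6972
(3,2): Delta=1.0000 Bond=-242.6972
(3,3): Delta=1.0000 Bond=-242.6972
V0=10.5932

No-arbitrage ⇒ martingale measure with p* = (R−d)/(u−d) = 0.6400.
Terminal payoffs: V(4,0)=-116.4257, V(4,1)=-76.6100, V(4,2)=-26.0912, V(4,3)=38.0079, V(4,4)=119.3380
(3,0): S=159.2627. Δ = (V_up−V_dn)/(S_up−S_dn) = (-76.6100−-116.4257)/(187.9300−148.1143) = 1.0000. V = [p*·-76.6100 + (1−p*)·-116.4257]/1.09 = -83.4346. B = V − Δ·S = -242.6972.
(3,1): S=202.0752. Δ = (V_up−V_dn)/(S_up−S_dn) = (-26.0912−-76.6100)/(238.4488−187.9300) = 1.0000. V = [p*·-26.0912 + (1−p*)·-76.6100]/1.09 = -40.6220. B = V − Δ·S = -242.6972.
(3,2): S=256.3965. Δ = (V_up−V_dn)/(S_up−S_dn) = (38.0079−-26.0912)/(302.5479−238.4488) = 1.0000. V = [p*·38.0079 + (1−p*)·-26.0912]/1.09 = 13.6993. B = V − Δ·S = -242.6972.
(3,3): S=325.3203. Δ = (V_up−V_dn)/(S_up−S_dn) = (119.3380−38.0079)/(383.8780−302.5479) = 1.0000. V = [p*·119.3380 + (1−p*)·38.0079]/1.09 = 82.6231. B = V − Δ·S = -242.6972.
(2,0): S=171.2502. Δ = (V_up−V_dn)/(S_up−S_dn) = (-40.6220−-83.4346)/(202.0752−159.2627) = 1.0000. V = [p*·-40.6220 + (1−p*)·-83.4346]/1.09 = -51.4078. B = V − Δ·S = -222.6580.
(2,1): S=217.2852. Δ = (V_up−V_dn)/(S_up−S_dn) = (13.6993−-40.6220)/(256.3965−202.0752) = 1.0000. V = [p*·13.6993 + (1−p*)·-40.6220]/1.09 = -5.3728. B = V − Δ·S = -222.6580.
(2,2): S=275.6952. Δ = (V_up−V_dn)/(S_up−S_dn) = (82.6231−13.6993)/(325.3203−256.3965) = 1.0000. V = [p*·82.6231 + (1−p*)·13.6993]/1.09 = 53.0372. B = V − Δ·S = -222.6580.
(1,0): S=184.1400. Δ = (V_up−V_dn)/(S_up−S_dn) = (-5.3728−-51.4078)/(217.2852−171.2502) = 1.0000. V = [p*·-5.3728 + (1−p*)·-51.4078]/1.09 = -20.1334. B = V − Δ·S = -204.2734.
(1,1): S=233.6400. Δ = (V_up−V_dn)/(S_up−S_dn) = (53.0372−-5.3728)/(275.6952−217.2852) = 1.0000. V = [p*·53.0372 + (1−p*)·-5.3728]/1.09 = 29.3666. B = V − Δ·S = -204.2734.
(0,0): S=198.0000. Δ = (V_up−V_dn)/(S_up−S_dn) = (29.3666−-20.1334)/(233.6400−184.1400) = 1.0000. V = [p*·29.3666 + (1−p*)·-20.1334]/1.09 = 10.5932. B = V − Δ·S = -187.4068.
Each (Δ,B) replicates both successor values, so the strategy is self-financing and V0 is arbitrage-free.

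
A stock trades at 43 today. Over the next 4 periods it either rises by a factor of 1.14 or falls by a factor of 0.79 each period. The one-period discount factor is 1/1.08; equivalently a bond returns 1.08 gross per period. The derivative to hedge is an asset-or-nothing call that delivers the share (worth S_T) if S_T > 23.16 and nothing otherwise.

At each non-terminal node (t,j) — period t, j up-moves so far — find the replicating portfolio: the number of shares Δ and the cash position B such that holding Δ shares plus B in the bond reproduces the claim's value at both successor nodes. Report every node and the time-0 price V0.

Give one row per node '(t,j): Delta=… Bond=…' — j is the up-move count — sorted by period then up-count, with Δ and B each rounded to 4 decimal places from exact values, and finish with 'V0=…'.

Since d<R<u, set p* = (R−d)/(u−d) = 0.8286; price each node as the discounted p*-expectation of its children.
Terminal values V(4,·): V(4,0)=0.0000, V(4,1)=24.1688, V(4,2)=34.8765, V(4,3)=50.3280, V(4,4)=72.6253
Node (3,0) S=21.2007: V=(p*·24.1688+(1−p*)·0.0000)/1.08=18.5422; Δ=(24.1688−0.0000)/(24.1688−16.7485)=3.2571; B=V−Δ·S=-50.5115
Node (3,1) S=30.5934: V=(p*·34.8765+(1−p*)·24.1688)/1.08=30.5934; Δ=(34.8765−24.1688)/(34.8765−24.1688)=1.0000; B=V−Δ·S=0.0000
Node (3,2) S=44.1474: V=(p*·50.3280+(1−p*)·34.8765)/1.08=44.1474; Δ=(50.3280−34.8765)/(50.3280−34.8765)=1.0000; B=V−Δ·S=0.0000
Node (3,3) S=63.7064: V=(p*·72.6253+(1−p*)·50.3280)/1.08=63.7064; Δ=(72.6253−50.3280)/(72.6253−50.3280)=1.0000; B=V−Δ·S=0.0000
Node (2,0) S=26.8363: V=(p*·30.5934+(1−p*)·18.5422)/1.08=26.4143; Δ=(30.5934−18.5422)/(30.5934−21.2007)=1.2830; B=V−Δ·S=-8.0177
Node (2,1) S=38.7258: V=(p*·44.1474+(1−p*)·30.5934)/1.08=38.7258; Δ=(44.1474−30.5934)/(44.1474−30.5934)=1.0000; B=V−Δ·S=0.0000
Node (2,2) S=55.8828: V=(p*·63.7064+(1−p*)·44.1474)/1.08=55.8828; Δ=(63.7064−44.1474)/(63.7064−44.1474)=1.0000; B=V−Δ·S=0.0000
Node (1,0) S=33.9700: V=(p*·38.7258+(1−p*)·26.4143)/1.08=33.9030; Δ=(38.7258−26.4143)/(38.7258−26.8363)=1.0355; B=V−Δ·S=-1.2726
Node (1,1) S=49.0200: V=(p*·55.8828+(1−p*)·38.7258)/1.08=49.0200; Δ=(55.8828−38.7258)/(55.8828−38.7258)=1.0000; B=V−Δ·S=0.0000
Node (0,0) S=43.0000: V=(p*·49.0200+(1−p*)·33.9030)/1.08=42.9894; Δ=(49.0200−33.9030)/(49.0200−33.9700)=1.0045; B=V−Δ·S=-0.2020
Check: Δ(0,0)·S0 + B(0,0) = 42.9894 = V0.

(0,0): Delta=1.0045 Bond=-0.2020
(1,0): Delta=1.0355 Bond=-1.2726
(1,1): Delta=1.0000 Bond=0.0000
(2,0): Delta=1.2830 Bond=-8.0177
(2,1): Delta=1.0000 Bond=0.0000
(2,2): Delta=1.0000 Bond=0.0000
(3,0): Delta=3.2571 Bond=-50.5115
(3,1): Delta=1.0000 Bond=0.0000
(3,2): Delta=1.0000 Bond=0.0000
(3,3): Delta=1.0000 Bond=0.0000
V0=42.9894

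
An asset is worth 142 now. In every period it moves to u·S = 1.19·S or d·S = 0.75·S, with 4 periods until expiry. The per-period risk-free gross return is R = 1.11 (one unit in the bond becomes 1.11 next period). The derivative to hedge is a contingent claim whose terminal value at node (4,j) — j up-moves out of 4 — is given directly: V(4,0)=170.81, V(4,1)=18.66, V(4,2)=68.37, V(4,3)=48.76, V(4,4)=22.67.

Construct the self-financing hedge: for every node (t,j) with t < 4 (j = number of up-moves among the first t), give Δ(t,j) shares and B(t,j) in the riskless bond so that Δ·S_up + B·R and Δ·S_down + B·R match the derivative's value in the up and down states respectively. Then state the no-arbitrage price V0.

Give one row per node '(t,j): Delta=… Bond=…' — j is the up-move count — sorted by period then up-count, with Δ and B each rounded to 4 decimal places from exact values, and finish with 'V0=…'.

Since d<R<u, set p* = (R−d)/(u−d) = 0.8182; price each node as the discounted p*-expectation of its children.
Payoff layer (t=4): V(4,0)=170.8100, V(4,1)=18.6600, V(4,2)=68.3700, V(4,3)=48.7600, V(4,4)=22.6700
  t=3,j=0: stock 59.9062 → up 71.2884 (V=18.6600), down 44.9297 (V=170.8100). Price 41.7330; hedge Δ=-5.7723, bond B=387.5285.
  t=3,j=1: stock 95.0512 → up 113.1110 (V=68.3700), down 71.2884 (V=18.6600). Price 53.4521; hedge Δ=1.1886, bond B=-59.5252.
  t=3,j=2: stock 150.8147 → up 179.4694 (V=48.7600), down 113.1110 (V=68.3700). Price 47.1400; hedge Δ=-0.2955, bond B=91.7082.
  t=3,j=3: stock 239.2926 → up 284.7582 (V=22.6700), down 179.4694 (V=48.7600). Price 24.6970; hedge Δ=-0.2478, bond B=83.9924.
  t=2,j=0: stock 79.8750 → up 95.0512 (V=53.4521), down 59.9062 (V=41.7330). Price 46.2354; hedge Δ=0.3334, bond B=19.6012.
  t=2,j=1: stock 126.7350 → up 150.8146 (V=47.1400), down 95.0512 (V=53.4521). Price 43.5024; hedge Δ=-0.1132, bond B=57.8480.
  t=2,j=2: stock 201.0862 → up 239.2926 (V=24.6970), down 150.8147 (V=47.1400). Price 25.9257; hedge Δ=-0.2537, bond B=76.9327.
  t=1,j=0: stock 106.5000 → up 126.7350 (V=43.5024), down 79.8750 (V=46.2354). Price 39.6390; hedge Δ=-0.0583, bond B=45.8505.
  t=1,j=1: stock 168.9800 → up 201.0862 (V=25.9257), down 126.7350 (V=43.5024). Price 26.2356; hedge Δ=-0.2364, bond B=66.1827.
  t=0,j=0: stock 142.0000 → up 168.9800 (V=26.2356), down 106.5000 (V=39.6390). Price 25.8311; hedge Δ=-0.2145, bond B=56.2936.
Each (Δ,B) replicates both successor values, so the strategy is self-financing and V0 is arbitrage-free.

(0,0): Delta=-0.2145 Bond=56.2936
(1,0): Delta=-0.0583 Bond=45.8505
(1,1): Delta=-0.2364 Bond=66.1827
(2,0): Delta=0.3334 Bond=19.6012
(2,1): Delta=-0.1132 Bond=57.8480
(2,2): Delta=-0.2537 Bond=76.9327
(3,0): Delta=-5.7723 Bond=387.5285
(3,1): Delta=1.1886 Bond=-59.5252
(3,2): Delta=-0.2955 Bond=91.7082
(3,3): Delta=-0.2478 Bond=83.9924
V0=25.8311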